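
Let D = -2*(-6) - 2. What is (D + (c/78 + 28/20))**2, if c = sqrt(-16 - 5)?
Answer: 6588797/50700 + 19*I*sqrt(21)/65 ≈ 129.96 + 1.3395*I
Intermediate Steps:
c = I*sqrt(21) (c = sqrt(-21) = I*sqrt(21) ≈ 4.5826*I)
D = 10 (D = 12 - 2 = 10)
(D + (c/78 + 28/20))**2 = (10 + ((I*sqrt(21))/78 + 28/20))**2 = (10 + ((I*sqrt(21))*(1/78) + 28*(1/20)))**2 = (10 + (I*sqrt(21)/78 + 7/5))**2 = (10 + (7/5 + I*sqrt(21)/78))**2 = (57/5 + I*sqrt(21)/78)**2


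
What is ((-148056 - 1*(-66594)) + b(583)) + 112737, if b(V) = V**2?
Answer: 371164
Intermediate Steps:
((-148056 - 1*(-66594)) + b(583)) + 112737 = ((-148056 - 1*(-66594)) + 583**2) + 112737 = ((-148056 + 66594) + 339889) + 112737 = (-81462 + 339889) + 112737 = 258427 + 112737 = 371164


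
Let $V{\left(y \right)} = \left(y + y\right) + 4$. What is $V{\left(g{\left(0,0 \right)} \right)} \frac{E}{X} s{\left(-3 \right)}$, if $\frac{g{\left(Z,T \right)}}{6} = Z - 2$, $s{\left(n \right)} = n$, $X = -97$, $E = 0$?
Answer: $0$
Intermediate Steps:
$g{\left(Z,T \right)} = -12 + 6 Z$ ($g{\left(Z,T \right)} = 6 \left(Z - 2\right) = 6 \left(-2 + Z\right) = -12 + 6 Z$)
$V{\left(y \right)} = 4 + 2 y$ ($V{\left(y \right)} = 2 y + 4 = 4 + 2 y$)
$V{\left(g{\left(0,0 \right)} \right)} \frac{E}{X} s{\left(-3 \right)} = \left(4 + 2 \left(-12 + 6 \cdot 0\right)\right) \frac{0}{-97} \left(-3\right) = \left(4 + 2 \left(-12 + 0\right)\right) 0 \left(- \frac{1}{97}\right) \left(-3\right) = \left(4 + 2 \left(-12\right)\right) 0 \left(-3\right) = \left(4 - 24\right) 0 \left(-3\right) = \left(-20\right) 0 \left(-3\right) = 0 \left(-3\right) = 0$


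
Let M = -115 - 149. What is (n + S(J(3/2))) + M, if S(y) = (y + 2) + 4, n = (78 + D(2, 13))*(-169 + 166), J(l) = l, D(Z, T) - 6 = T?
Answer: -1095/2 ≈ -547.50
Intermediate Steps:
D(Z, T) = 6 + T
n = -291 (n = (78 + (6 + 13))*(-169 + 166) = (78 + 19)*(-3) = 97*(-3) = -291)
S(y) = 6 + y (S(y) = (2 + y) + 4 = 6 + y)
M = -264
(n + S(J(3/2))) + M = (-291 + (6 + 3/2)) - 264 = (-291 + 15/2) - 264 = -567/2 - 264 = -1095/2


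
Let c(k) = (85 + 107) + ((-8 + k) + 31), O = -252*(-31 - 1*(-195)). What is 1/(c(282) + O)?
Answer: -1/40831 ≈ -2.4491e-5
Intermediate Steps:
O = -41328 (O = -252*(-31 + 195) = -252*164 = -41328)
c(k) = 215 + k (c(k) = 192 + (23 + k) = 215 + k)
1/(c(282) + O) = 1/((215 + 282) - 41328) = 1/(497 - 41328) = 1/(-40831) = -1/40831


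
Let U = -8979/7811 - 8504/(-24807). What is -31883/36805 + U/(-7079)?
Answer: -599007112532128/691570976495655 ≈ -0.86615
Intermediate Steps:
U = -2141333/2654349 (U = -8979*1/7811 - 8504*(-1/24807) = -123/107 + 8504/24807 = -2141333/2654349 ≈ -0.80673)
-31883/36805 + U/(-7079) = -31883/36805 - 2141333/2654349/(-7079) = -31883*1/36805 - 2141333/2654349*(-1/7079) = -31883/36805 + 2141333/18790136571 = -599007112532128/691570976495655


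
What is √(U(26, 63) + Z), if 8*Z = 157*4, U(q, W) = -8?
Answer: √282/2 ≈ 8.3964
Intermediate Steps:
Z = 157/2 (Z = (157*4)/8 = (⅛)*628 = 157/2 ≈ 78.500)
√(U(26, 63) + Z) = √(-8 + 157/2) = √(141/2) = √282/2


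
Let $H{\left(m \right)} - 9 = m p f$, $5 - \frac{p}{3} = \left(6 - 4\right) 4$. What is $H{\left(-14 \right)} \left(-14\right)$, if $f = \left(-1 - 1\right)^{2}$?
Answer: $-7182$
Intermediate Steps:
$p = -9$ ($p = 15 - 3 \left(6 - 4\right) 4 = 15 - 3 \cdot 2 \cdot 4 = 15 - 24 = -9$)
$f = 4$ ($f = \left(-1 - 1\right)^{2} = \left(-2\right)^{2} = 4$)
$H{\left(m \right)} = 9 - 36 m$ ($H{\left(m \right)} = 9 + m \left(-9\right) 4 = 9 + - 9 m 4 = 9 - 36 m$)
$H{\left(-14 \right)} \left(-14\right) = \left(9 - -504\right) \left(-14\right) = \left(9 + 504\right) \left(-14\right) = 513 \left(-14\right) = -7182$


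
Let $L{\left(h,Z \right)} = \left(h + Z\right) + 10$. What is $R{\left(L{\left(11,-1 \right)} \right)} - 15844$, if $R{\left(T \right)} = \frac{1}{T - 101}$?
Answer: $- \frac{1283365}{81} \approx -15844.0$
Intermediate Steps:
$L{\left(h,Z \right)} = 10 + Z + h$ ($L{\left(h,Z \right)} = \left(Z + h\right) + 10 = 10 + Z + h$)
$R{\left(T \right)} = \frac{1}{-101 + T}$
$R{\left(L{\left(11,-1 \right)} \right)} - 15844 = \frac{1}{-101 + \left(10 - 1 + 11\right)} - 15844 = \frac{1}{-101 + 20} - 15844 = \frac{1}{-81} - 15844 = - \frac{1}{81} - 15844 = - \frac{1283365}{81}$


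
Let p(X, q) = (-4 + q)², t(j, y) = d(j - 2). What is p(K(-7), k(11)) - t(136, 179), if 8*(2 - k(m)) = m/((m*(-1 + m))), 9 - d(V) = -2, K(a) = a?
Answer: -44479/6400 ≈ -6.9498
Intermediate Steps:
d(V) = 11 (d(V) = 9 - 1*(-2) = 9 + 2 = 11)
k(m) = 2 - 1/(8*(-1 + m)) (k(m) = 2 - m/(8*(m*(-1 + m))) = 2 - m*1/(m*(-1 + m))/8 = 2 - 1/(8*(-1 + m)))
t(j, y) = 11
p(K(-7), k(11)) - t(136, 179) = (-4 + (-17 + 16*11)/(8*(-1 + 11)))² - 1*11 = (-4 + (⅛)*(-17 + 176)/10)² - 11 = (-4 + (⅛)*(⅒)*159)² - 11 = (-4 + 159/80)² - 11 = (-161/80)² - 11 = 25921/6400 - 11 = -44479/6400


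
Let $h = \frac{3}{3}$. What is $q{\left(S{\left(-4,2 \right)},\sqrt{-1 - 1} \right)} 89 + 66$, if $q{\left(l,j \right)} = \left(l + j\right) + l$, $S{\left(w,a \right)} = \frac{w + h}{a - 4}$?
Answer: $333 + 89 i \sqrt{2} \approx 333.0 + 125.86 i$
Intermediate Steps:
$h = 1$ ($h = 3 \cdot \frac{1}{3} = 1$)
$S{\left(w,a \right)} = \frac{1 + w}{-4 + a}$ ($S{\left(w,a \right)} = \frac{w + 1}{a - 4} = \frac{1 + w}{-4 + a}$)
$q{\left(l,j \right)} = j + 2 l$ ($q{\left(l,j \right)} = \left(j + l\right) + l = j + 2 l$)
$q{\left(S{\left(-4,2 \right)},\sqrt{-1 - 1} \right)} 89 + 66 = \left(\sqrt{-1 - 1} + 2 \frac{1 - 4}{-4 + 2}\right) 89 + 66 = \left(\sqrt{-2} + 2 \frac{1}{-2} \left(-3\right)\right) 89 + 66 = \left(i \sqrt{2} + 2 \left(\left(- \frac{1}{2}\right) \left(-3\right)\right)\right) 89 + 66 = \left(i \sqrt{2} + 2 \cdot \frac{3}{2}\right) 89 + 66 = \left(i \sqrt{2} + 3\right) 89 + 66 = \left(3 + i \sqrt{2}\right) 89 + 66 = \left(267 + 89 i \sqrt{2}\right) + 66 = 333 + 89 i \sqrt{2}$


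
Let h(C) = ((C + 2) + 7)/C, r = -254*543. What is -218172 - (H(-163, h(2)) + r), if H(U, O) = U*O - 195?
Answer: -158317/2 ≈ -79159.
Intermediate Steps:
r = -137922
h(C) = (9 + C)/C (h(C) = ((2 + C) + 7)/C = (9 + C)/C)
H(U, O) = -195 + O*U (H(U, O) = O*U - 195 = -195 + O*U)
-218172 - (H(-163, h(2)) + r) = -218172 - ((-195 + ((9 + 2)/2)*(-163)) - 137922) = -218172 - ((-195 + ((1/2)*11)*(-163)) - 137922) = -218172 - ((-195 + (11/2)*(-163)) - 137922) = -218172 - ((-195 - 1793/2) - 137922) = -218172 - (-2183/2 - 137922) = -218172 - 1*(-278027/2) = -218172 + 278027/2 = -158317/2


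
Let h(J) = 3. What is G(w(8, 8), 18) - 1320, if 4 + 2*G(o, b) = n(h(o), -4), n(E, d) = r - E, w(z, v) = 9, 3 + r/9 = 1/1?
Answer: -2665/2 ≈ -1332.5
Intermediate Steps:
r = -18 (r = -27 + 9*(1/1) = -27 + 9*(1*1) = -27 + 9*1 = -27 + 9 = -18)
n(E, d) = -18 - E
G(o, b) = -25/2 (G(o, b) = -2 + (-18 - 1*3)/2 = -2 + (-18 - 3)/2 = -2 + (½)*(-21) = -2 - 21/2 = -25/2)
G(w(8, 8), 18) - 1320 = -25/2 - 1320 = -2665/2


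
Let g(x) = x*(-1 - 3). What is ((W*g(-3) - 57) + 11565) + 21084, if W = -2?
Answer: 32568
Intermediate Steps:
g(x) = -4*x (g(x) = x*(-4) = -4*x)
((W*g(-3) - 57) + 11565) + 21084 = ((-(-8)*(-3) - 57) + 11565) + 21084 = ((-2*12 - 57) + 11565) + 21084 = ((-24 - 57) + 11565) + 21084 = (-81 + 11565) + 21084 = 11484 + 21084 = 32568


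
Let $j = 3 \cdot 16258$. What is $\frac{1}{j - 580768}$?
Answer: $- \frac{1}{531994} \approx -1.8797 \cdot 10^{-6}$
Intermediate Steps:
$j = 48774$
$\frac{1}{j - 580768} = \frac{1}{48774 - 580768} = \frac{1}{-531994} = - \frac{1}{531994}$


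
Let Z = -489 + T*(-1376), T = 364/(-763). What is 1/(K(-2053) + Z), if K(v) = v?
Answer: -109/205526 ≈ -0.00053035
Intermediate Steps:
T = -52/109 (T = 364*(-1/763) = -52/109 ≈ -0.47706)
Z = 18251/109 (Z = -489 - 52/109*(-1376) = -489 + 71552/109 = 18251/109 ≈ 167.44)
1/(K(-2053) + Z) = 1/(-2053 + 18251/109) = 1/(-205526/109) = -109/205526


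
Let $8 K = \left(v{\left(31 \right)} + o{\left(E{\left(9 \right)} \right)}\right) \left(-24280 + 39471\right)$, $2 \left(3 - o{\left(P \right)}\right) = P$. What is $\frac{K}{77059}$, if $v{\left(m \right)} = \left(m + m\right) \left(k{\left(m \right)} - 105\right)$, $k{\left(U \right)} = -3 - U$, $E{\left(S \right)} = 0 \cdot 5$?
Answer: $- \frac{130870465}{616472} \approx -212.29$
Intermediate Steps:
$E{\left(S \right)} = 0$
$o{\left(P \right)} = 3 - \frac{P}{2}$
$v{\left(m \right)} = 2 m \left(-108 - m\right)$ ($v{\left(m \right)} = \left(m + m\right) \left(\left(-3 - m\right) - 105\right) = 2 m \left(-108 - m\right)$)
$K = - \frac{130870465}{8}$ ($K = \frac{\left(\left(-2\right) 31 \left(108 + 31\right) + \left(3 - 0\right)\right) \left(-24280 + 39471\right)}{8} = \frac{\left(\left(-2\right) 31 \cdot 139 + \left(3 + 0\right)\right) 15191}{8} = \frac{\left(-8618 + 3\right) 15191}{8} = \frac{\left(-8615\right) 15191}{8} = \frac{1}{8} \left(-130870465\right) = - \frac{130870465}{8} \approx -1.6359 \cdot 10^{7}$)
$\frac{K}{77059} = - \frac{130870465}{8 \cdot 77059} = \left(- \frac{130870465}{8}\right) \frac{1}{77059} = - \frac{130870465}{616472}$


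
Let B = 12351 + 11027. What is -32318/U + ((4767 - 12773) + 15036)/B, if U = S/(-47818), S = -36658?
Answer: -9031921397283/214247681 ≈ -42156.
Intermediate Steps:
B = 23378
U = 18329/23909 (U = -36658/(-47818) = -36658*(-1/47818) = 18329/23909 ≈ 0.76661)
-32318/U + ((4767 - 12773) + 15036)/B = -32318/18329/23909 + ((4767 - 12773) + 15036)/23378 = -32318*23909/18329 + (-8006 + 15036)*(1/23378) = -772691062/18329 + 7030*(1/23378) = -772691062/18329 + 3515/11689 = -9031921397283/214247681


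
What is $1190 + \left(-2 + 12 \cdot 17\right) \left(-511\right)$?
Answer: $-102032$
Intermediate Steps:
$1190 + \left(-2 + 12 \cdot 17\right) \left(-511\right) = 1190 + \left(-2 + 204\right) \left(-511\right) = 1190 + 202 \left(-511\right) = 1190 - 103222 = -102032$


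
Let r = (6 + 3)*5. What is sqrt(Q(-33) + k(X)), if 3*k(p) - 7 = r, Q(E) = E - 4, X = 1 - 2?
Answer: I*sqrt(177)/3 ≈ 4.4347*I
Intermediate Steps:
X = -1
r = 45 (r = 9*5 = 45)
Q(E) = -4 + E
k(p) = 52/3 (k(p) = 7/3 + (1/3)*45 = 7/3 + 15 = 52/3)
sqrt(Q(-33) + k(X)) = sqrt((-4 - 33) + 52/3) = sqrt(-37 + 52/3) = sqrt(-59/3) = I*sqrt(177)/3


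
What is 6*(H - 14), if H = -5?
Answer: -114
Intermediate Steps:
6*(H - 14) = 6*(-5 - 14) = 6*(-19) = -114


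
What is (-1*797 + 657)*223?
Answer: -31220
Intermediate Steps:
(-1*797 + 657)*223 = (-797 + 657)*223 = -140*223 = -31220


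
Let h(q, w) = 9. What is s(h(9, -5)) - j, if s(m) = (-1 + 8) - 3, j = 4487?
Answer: -4483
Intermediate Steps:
s(m) = 4 (s(m) = 7 - 3 = 4)
s(h(9, -5)) - j = 4 - 1*4487 = 4 - 4487 = -4483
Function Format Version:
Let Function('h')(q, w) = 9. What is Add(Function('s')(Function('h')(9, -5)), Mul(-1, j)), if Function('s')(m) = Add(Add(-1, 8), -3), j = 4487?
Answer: -4483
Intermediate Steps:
Function('s')(m) = 4 (Function('s')(m) = Add(7, -3) = 4)
Add(Function('s')(Function('h')(9, -5)), Mul(-1, j)) = Add(4, Mul(-1, 4487)) = Add(4, -4487) = -4483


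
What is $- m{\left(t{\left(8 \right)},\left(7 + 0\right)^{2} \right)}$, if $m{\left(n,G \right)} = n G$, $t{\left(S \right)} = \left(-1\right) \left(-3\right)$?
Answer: $-147$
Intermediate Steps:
$t{\left(S \right)} = 3$
$m{\left(n,G \right)} = G n$
$- m{\left(t{\left(8 \right)},\left(7 + 0\right)^{2} \right)} = - \left(7 + 0\right)^{2} \cdot 3 = - 7^{2} \cdot 3 = - 49 \cdot 3 = \left(-1\right) 147 = -147$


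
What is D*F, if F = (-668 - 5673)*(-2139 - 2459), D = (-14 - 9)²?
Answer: 15423480622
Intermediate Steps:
D = 529 (D = (-23)² = 529)
F = 29155918 (F = -6341*(-4598) = 29155918)
D*F = 529*29155918 = 15423480622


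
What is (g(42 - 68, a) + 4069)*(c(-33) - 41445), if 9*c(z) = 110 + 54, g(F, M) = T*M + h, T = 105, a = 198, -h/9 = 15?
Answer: -9218120884/9 ≈ -1.0242e+9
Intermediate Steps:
h = -135 (h = -9*15 = -135)
g(F, M) = -135 + 105*M (g(F, M) = 105*M - 135 = -135 + 105*M)
c(z) = 164/9 (c(z) = (110 + 54)/9 = (⅑)*164 = 164/9)
(g(42 - 68, a) + 4069)*(c(-33) - 41445) = ((-135 + 105*198) + 4069)*(164/9 - 41445) = ((-135 + 20790) + 4069)*(-372841/9) = (20655 + 4069)*(-372841/9) = 24724*(-372841/9) = -9218120884/9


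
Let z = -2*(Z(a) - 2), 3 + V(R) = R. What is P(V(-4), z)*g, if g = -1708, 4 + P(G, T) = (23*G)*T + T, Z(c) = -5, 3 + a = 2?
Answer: 3832752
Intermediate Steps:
a = -1 (a = -3 + 2 = -1)
V(R) = -3 + R
z = 14 (z = -2*(-5 - 2) = -2*(-7) = 14)
P(G, T) = -4 + T + 23*G*T (P(G, T) = -4 + ((23*G)*T + T) = -4 + (23*G*T + T) = -4 + (T + 23*G*T) = -4 + T + 23*G*T)
P(V(-4), z)*g = (-4 + 14 + 23*(-3 - 4)*14)*(-1708) = (-4 + 14 + 23*(-7)*14)*(-1708) = (-4 + 14 - 2254)*(-1708) = -2244*(-1708) = 3832752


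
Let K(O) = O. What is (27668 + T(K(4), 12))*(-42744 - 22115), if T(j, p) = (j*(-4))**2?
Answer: -1811122716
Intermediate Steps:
T(j, p) = 16*j**2 (T(j, p) = (-4*j)**2 = 16*j**2)
(27668 + T(K(4), 12))*(-42744 - 22115) = (27668 + 16*4**2)*(-42744 - 22115) = (27668 + 16*16)*(-64859) = (27668 + 256)*(-64859) = 27924*(-64859) = -1811122716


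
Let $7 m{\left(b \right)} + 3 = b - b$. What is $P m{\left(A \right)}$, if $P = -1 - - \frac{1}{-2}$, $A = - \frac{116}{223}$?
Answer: $\frac{9}{14} \approx 0.64286$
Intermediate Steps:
$A = - \frac{116}{223}$ ($A = \left(-116\right) \frac{1}{223} = - \frac{116}{223} \approx -0.52018$)
$m{\left(b \right)} = - \frac{3}{7}$ ($m{\left(b \right)} = - \frac{3}{7} + \frac{b - b}{7} = - \frac{3}{7} + \frac{1}{7} \cdot 0 = - \frac{3}{7} + 0 = - \frac{3}{7}$)
$P = - \frac{3}{2}$ ($P = -1 - \left(-1\right) \left(- \frac{1}{2}\right) = -1 - \frac{1}{2} = - \frac{3}{2} \approx -1.5$)
$P m{\left(A \right)} = \left(- \frac{3}{2}\right) \left(- \frac{3}{7}\right) = \frac{9}{14}$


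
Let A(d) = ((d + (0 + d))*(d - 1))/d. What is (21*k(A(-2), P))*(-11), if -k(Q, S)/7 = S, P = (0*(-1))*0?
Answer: 0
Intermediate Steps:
A(d) = -2 + 2*d (A(d) = ((d + d)*(-1 + d))/d = ((2*d)*(-1 + d))/d = (2*d*(-1 + d))/d = -2 + 2*d)
P = 0 (P = 0*0 = 0)
k(Q, S) = -7*S
(21*k(A(-2), P))*(-11) = (21*(-7*0))*(-11) = (21*0)*(-11) = 0*(-11) = 0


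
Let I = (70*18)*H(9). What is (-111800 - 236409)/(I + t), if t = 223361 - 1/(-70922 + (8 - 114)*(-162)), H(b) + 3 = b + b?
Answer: -18716233750/13021528751 ≈ -1.4373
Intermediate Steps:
H(b) = -3 + 2*b (H(b) = -3 + (b + b) = -3 + 2*b)
I = 18900 (I = (70*18)*(-3 + 2*9) = 1260*(-3 + 18) = 1260*15 = 18900)
t = 12005653751/53750 (t = 223361 - 1/(-70922 - 106*(-162)) = 223361 - 1/(-70922 + 17172) = 223361 - 1/(-53750) = 223361 - 1*(-1/53750) = 223361 + 1/53750 = 12005653751/53750 ≈ 2.2336e+5)
(-111800 - 236409)/(I + t) = (-111800 - 236409)/(18900 + 12005653751/53750) = -348209/13021528751/53750 = -348209*53750/13021528751 = -18716233750/13021528751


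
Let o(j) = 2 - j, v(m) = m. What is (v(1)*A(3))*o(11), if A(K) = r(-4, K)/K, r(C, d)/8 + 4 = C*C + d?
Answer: -360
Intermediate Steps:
r(C, d) = -32 + 8*d + 8*C² (r(C, d) = -32 + 8*(C*C + d) = -32 + 8*(C² + d) = -32 + 8*(d + C²) = -32 + (8*d + 8*C²) = -32 + 8*d + 8*C²)
A(K) = (96 + 8*K)/K (A(K) = (-32 + 8*K + 8*(-4)²)/K = (-32 + 8*K + 8*16)/K = (-32 + 8*K + 128)/K = (96 + 8*K)/K)
(v(1)*A(3))*o(11) = (1*(8 + 96/3))*(2 - 1*11) = (1*(8 + 96*(⅓)))*(2 - 11) = (1*(8 + 32))*(-9) = (1*40)*(-9) = 40*(-9) = -360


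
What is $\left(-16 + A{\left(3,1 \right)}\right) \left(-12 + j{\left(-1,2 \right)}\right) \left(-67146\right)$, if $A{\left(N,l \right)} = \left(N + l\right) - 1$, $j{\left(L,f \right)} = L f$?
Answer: $-12220572$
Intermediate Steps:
$A{\left(N,l \right)} = -1 + N + l$
$\left(-16 + A{\left(3,1 \right)}\right) \left(-12 + j{\left(-1,2 \right)}\right) \left(-67146\right) = \left(-16 + \left(-1 + 3 + 1\right)\right) \left(-12 - 2\right) \left(-67146\right) = \left(-16 + 3\right) \left(-12 - 2\right) \left(-67146\right) = \left(-13\right) \left(-14\right) \left(-67146\right) = 182 \left(-67146\right) = -12220572$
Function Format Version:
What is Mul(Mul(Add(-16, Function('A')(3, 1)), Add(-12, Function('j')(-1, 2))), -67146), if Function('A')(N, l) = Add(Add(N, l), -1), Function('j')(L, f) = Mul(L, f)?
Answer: -12220572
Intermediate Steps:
Function('A')(N, l) = Add(-1, N, l)
Mul(Mul(Add(-16, Function('A')(3, 1)), Add(-12, Function('j')(-1, 2))), -67146) = Mul(Mul(Add(-16, Add(-1, 3, 1)), Add(-12, Mul(-1, 2))), -67146) = Mul(Mul(Add(-16, 3), Add(-12, -2)), -67146) = Mul(Mul(-13, -14), -67146) = Mul(182, -67146) = -12220572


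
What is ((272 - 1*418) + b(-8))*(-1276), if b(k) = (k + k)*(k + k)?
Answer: -140360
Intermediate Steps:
b(k) = 4*k² (b(k) = (2*k)*(2*k) = 4*k²)
((272 - 1*418) + b(-8))*(-1276) = ((272 - 1*418) + 4*(-8)²)*(-1276) = ((272 - 418) + 4*64)*(-1276) = (-146 + 256)*(-1276) = 110*(-1276) = -140360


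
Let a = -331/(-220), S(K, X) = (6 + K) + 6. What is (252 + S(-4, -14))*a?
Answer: 4303/11 ≈ 391.18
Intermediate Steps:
S(K, X) = 12 + K
a = 331/220 (a = -331*(-1/220) = 331/220 ≈ 1.5045)
(252 + S(-4, -14))*a = (252 + (12 - 4))*(331/220) = (252 + 8)*(331/220) = 260*(331/220) = 4303/11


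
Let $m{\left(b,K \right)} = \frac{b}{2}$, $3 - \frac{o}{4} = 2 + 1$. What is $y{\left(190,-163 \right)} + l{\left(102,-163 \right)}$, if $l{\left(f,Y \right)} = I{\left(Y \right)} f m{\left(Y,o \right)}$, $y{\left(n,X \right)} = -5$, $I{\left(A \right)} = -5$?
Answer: $41560$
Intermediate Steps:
$o = 0$ ($o = 12 - 4 \left(2 + 1\right) = 12 - 12 = 0$)
$m{\left(b,K \right)} = \frac{b}{2}$ ($m{\left(b,K \right)} = b \frac{1}{2} = \frac{b}{2}$)
$l{\left(f,Y \right)} = - \frac{5 Y f}{2}$ ($l{\left(f,Y \right)} = - 5 f \frac{Y}{2} = - \frac{5 Y f}{2}$)
$y{\left(190,-163 \right)} + l{\left(102,-163 \right)} = -5 - \left(- \frac{815}{2}\right) 102 = -5 + 41565 = 41560$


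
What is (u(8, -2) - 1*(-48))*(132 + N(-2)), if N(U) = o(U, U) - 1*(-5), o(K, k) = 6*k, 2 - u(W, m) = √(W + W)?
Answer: 5750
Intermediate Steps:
u(W, m) = 2 - √2*√W (u(W, m) = 2 - √(W + W) = 2 - √(2*W) = 2 - √2*√W)
N(U) = 5 + 6*U (N(U) = 6*U - 1*(-5) = 6*U + 5 = 5 + 6*U)
(u(8, -2) - 1*(-48))*(132 + N(-2)) = ((2 - √2*√8) - 1*(-48))*(132 + (5 + 6*(-2))) = ((2 - √2*2*√2) + 48)*(132 + (5 - 12)) = ((2 - 4) + 48)*(132 - 7) = (-2 + 48)*125 = 46*125 = 5750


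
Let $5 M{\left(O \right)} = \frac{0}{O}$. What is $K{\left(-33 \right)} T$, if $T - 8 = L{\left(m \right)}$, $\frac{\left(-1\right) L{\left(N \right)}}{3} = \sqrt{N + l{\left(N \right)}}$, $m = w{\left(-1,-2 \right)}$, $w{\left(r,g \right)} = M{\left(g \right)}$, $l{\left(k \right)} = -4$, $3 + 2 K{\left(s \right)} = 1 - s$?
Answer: $124 - 93 i \approx 124.0 - 93.0 i$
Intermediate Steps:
$M{\left(O \right)} = 0$ ($M{\left(O \right)} = \frac{0 \frac{1}{O}}{5} = \frac{1}{5} \cdot 0 = 0$)
$K{\left(s \right)} = -1 - \frac{s}{2}$ ($K{\left(s \right)} = - \frac{3}{2} + \frac{1 - s}{2} = - \frac{3}{2} - \left(- \frac{1}{2} + \frac{s}{2}\right) = -1 - \frac{s}{2}$)
$w{\left(r,g \right)} = 0$
$m = 0$
$L{\left(N \right)} = - 3 \sqrt{-4 + N}$ ($L{\left(N \right)} = - 3 \sqrt{N - 4} = - 3 \sqrt{-4 + N}$)
$T = 8 - 6 i$ ($T = 8 - 3 \sqrt{-4 + 0} = 8 - 3 \sqrt{-4} = 8 - 3 \cdot 2 i = 8 - 6 i \approx 8.0 - 6.0 i$)
$K{\left(-33 \right)} T = \left(-1 - - \frac{33}{2}\right) \left(8 - 6 i\right) = \left(-1 + \frac{33}{2}\right) \left(8 - 6 i\right) = \frac{31 \left(8 - 6 i\right)}{2} = 124 - 93 i$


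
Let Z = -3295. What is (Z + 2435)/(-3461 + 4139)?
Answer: -430/339 ≈ -1.2684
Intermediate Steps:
(Z + 2435)/(-3461 + 4139) = (-3295 + 2435)/(-3461 + 4139) = -860/678 = -860*1/678 = -430/339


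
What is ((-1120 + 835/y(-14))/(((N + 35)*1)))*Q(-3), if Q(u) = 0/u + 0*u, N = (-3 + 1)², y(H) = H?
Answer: 0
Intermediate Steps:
N = 4 (N = (-2)² = 4)
Q(u) = 0 (Q(u) = 0 + 0 = 0)
((-1120 + 835/y(-14))/(((N + 35)*1)))*Q(-3) = ((-1120 + 835/(-14))/(((4 + 35)*1)))*0 = ((-1120 + 835*(-1/14))/((39*1)))*0 = ((-1120 - 835/14)/39)*0 = -16515/14*1/39*0 = -5505/182*0 = 0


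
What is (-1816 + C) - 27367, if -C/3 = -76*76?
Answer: -11855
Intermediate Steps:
C = 17328 (C = -(-228)*76 = -3*(-5776) = 17328)
(-1816 + C) - 27367 = (-1816 + 17328) - 27367 = 15512 - 27367 = -11855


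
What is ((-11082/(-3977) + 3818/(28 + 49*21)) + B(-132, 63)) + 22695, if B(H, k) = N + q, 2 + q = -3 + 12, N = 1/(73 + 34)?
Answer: 10214122076255/449794723 ≈ 22708.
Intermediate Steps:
N = 1/107 ≈ 0.0093458
q = 7 (q = -2 + (-3 + 12) = -2 + 9 = 7)
B(H, k) = 750/107 (B(H, k) = 1/107 + 7 = 750/107)
((-11082/(-3977) + 3818/(28 + 49*21)) + B(-132, 63)) + 22695 = ((-11082/(-3977) + 3818/(28 + 49*21)) + 750/107) + 22695 = ((-11082*(-1/3977) + 3818/(28 + 1029)) + 750/107) + 22695 = ((11082/3977 + 3818/1057) + 750/107) + 22695 = (26897860/4203689 + 750/107) + 22695 = 6030837770/449794723 + 22695 = 10214122076255/449794723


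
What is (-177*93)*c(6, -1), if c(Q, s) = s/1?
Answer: 16461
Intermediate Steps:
c(Q, s) = s (c(Q, s) = s*1 = s)
(-177*93)*c(6, -1) = -177*93*(-1) = -16461*(-1) = 16461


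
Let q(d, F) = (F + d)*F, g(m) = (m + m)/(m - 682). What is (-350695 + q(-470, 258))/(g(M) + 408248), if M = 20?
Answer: -134184421/135130068 ≈ -0.99300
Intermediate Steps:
g(m) = 2*m/(-682 + m) (g(m) = (2*m)/(-682 + m) = 2*m/(-682 + m))
q(d, F) = F*(F + d)
(-350695 + q(-470, 258))/(g(M) + 408248) = (-350695 + 258*(258 - 470))/(2*20/(-682 + 20) + 408248) = (-350695 + 258*(-212))/(2*20/(-662) + 408248) = (-350695 - 54696)/(2*20*(-1/662) + 408248) = -405391/(-20/331 + 408248) = -405391/135130068/331 = -405391*331/135130068 = -134184421/135130068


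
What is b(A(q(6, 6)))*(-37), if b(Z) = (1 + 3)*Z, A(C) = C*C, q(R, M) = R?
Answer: -5328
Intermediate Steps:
A(C) = C²
b(Z) = 4*Z
b(A(q(6, 6)))*(-37) = (4*6²)*(-37) = (4*36)*(-37) = 144*(-37) = -5328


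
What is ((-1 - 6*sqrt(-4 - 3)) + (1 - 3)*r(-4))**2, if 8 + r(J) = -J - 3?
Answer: (13 - 6*I*sqrt(7))**2 ≈ -83.0 - 412.74*I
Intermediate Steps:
r(J) = -11 - J (r(J) = -8 + (-J - 3) = -8 + (-3 - J) = -11 - J)
((-1 - 6*sqrt(-4 - 3)) + (1 - 3)*r(-4))**2 = ((-1 - 6*sqrt(-4 - 3)) + (1 - 3)*(-11 - 1*(-4)))**2 = ((-1 - 6*I*sqrt(7)) - 2*(-11 + 4))**2 = ((-1 - 6*I*sqrt(7)) - 2*(-7))**2 = ((-1 - 6*I*sqrt(7)) + 14)**2 = (13 - 6*I*sqrt(7))**2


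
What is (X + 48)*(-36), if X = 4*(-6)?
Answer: -864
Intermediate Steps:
X = -24
(X + 48)*(-36) = (-24 + 48)*(-36) = 24*(-36) = -864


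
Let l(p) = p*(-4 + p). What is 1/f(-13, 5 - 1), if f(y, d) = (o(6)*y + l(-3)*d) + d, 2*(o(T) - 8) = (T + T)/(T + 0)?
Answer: -1/29 ≈ -0.034483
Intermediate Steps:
o(T) = 9 (o(T) = 8 + ((T + T)/(T + 0))/2 = 8 + ((2*T)/T)/2 = 8 + (½)*2 = 8 + 1 = 9)
f(y, d) = 9*y + 22*d (f(y, d) = (9*y + (-3*(-4 - 3))*d) + d = (9*y + (-3*(-7))*d) + d = (9*y + 21*d) + d = 9*y + 22*d)
1/f(-13, 5 - 1) = 1/(9*(-13) + 22*(5 - 1)) = 1/(-117 + 22*4) = 1/(-117 + 88) = 1/(-29) = -1/29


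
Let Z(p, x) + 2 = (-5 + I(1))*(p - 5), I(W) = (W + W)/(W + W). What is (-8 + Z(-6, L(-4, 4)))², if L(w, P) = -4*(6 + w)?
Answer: 1156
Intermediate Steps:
L(w, P) = -24 - 4*w
I(W) = 1 (I(W) = (2*W)/((2*W)) = (2*W)*(1/(2*W)) = 1)
Z(p, x) = 18 - 4*p (Z(p, x) = -2 + (-5 + 1)*(p - 5) = -2 - 4*(-5 + p) = -2 + (20 - 4*p) = 18 - 4*p)
(-8 + Z(-6, L(-4, 4)))² = (-8 + (18 - 4*(-6)))² = (-8 + (18 + 24))² = (-8 + 42)² = 34² = 1156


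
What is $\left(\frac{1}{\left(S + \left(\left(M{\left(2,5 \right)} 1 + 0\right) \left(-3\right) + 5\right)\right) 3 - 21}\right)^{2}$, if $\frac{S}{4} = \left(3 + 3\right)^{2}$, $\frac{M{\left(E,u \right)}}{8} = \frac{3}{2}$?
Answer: $\frac{1}{101124} \approx 9.8888 \cdot 10^{-6}$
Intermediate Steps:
$M{\left(E,u \right)} = 12$ ($M{\left(E,u \right)} = 8 \cdot \frac{3}{2} = 12$)
$S = 144$ ($S = 4 \left(3 + 3\right)^{2} = 4 \cdot 6^{2} = 4 \cdot 36 = 144$)
$\left(\frac{1}{\left(S + \left(\left(M{\left(2,5 \right)} 1 + 0\right) \left(-3\right) + 5\right)\right) 3 - 21}\right)^{2} = \left(\frac{1}{\left(144 + \left(\left(12 \cdot 1 + 0\right) \left(-3\right) + 5\right)\right) 3 - 21}\right)^{2} = \left(\frac{1}{\left(144 + \left(\left(12 + 0\right) \left(-3\right) + 5\right)\right) 3 - 21}\right)^{2} = \left(\frac{1}{\left(144 + \left(12 \left(-3\right) + 5\right)\right) 3 - 21}\right)^{2} = \left(\frac{1}{\left(144 + \left(-36 + 5\right)\right) 3 - 21}\right)^{2} = \left(\frac{1}{\left(144 - 31\right) 3 - 21}\right)^{2} = \left(\frac{1}{113 \cdot 3 - 21}\right)^{2} = \left(\frac{1}{339 - 21}\right)^{2} = \left(\frac{1}{318}\right)^{2} = \frac{1}{101124}$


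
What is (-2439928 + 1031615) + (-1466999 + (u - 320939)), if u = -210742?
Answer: -3406993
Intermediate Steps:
(-2439928 + 1031615) + (-1466999 + (u - 320939)) = (-2439928 + 1031615) + (-1466999 + (-210742 - 320939)) = -1408313 + (-1466999 - 531681) = -1408313 - 1998680 = -3406993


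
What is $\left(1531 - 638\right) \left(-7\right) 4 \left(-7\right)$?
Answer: $175028$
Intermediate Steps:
$\left(1531 - 638\right) \left(-7\right) 4 \left(-7\right) = 893 \left(\left(-28\right) \left(-7\right)\right) = 893 \cdot 196 = 175028$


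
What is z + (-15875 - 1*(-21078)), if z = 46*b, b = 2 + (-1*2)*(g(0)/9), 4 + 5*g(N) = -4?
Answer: 239011/45 ≈ 5311.4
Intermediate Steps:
g(N) = -8/5 (g(N) = -⅘ + (⅕)*(-4) = -⅘ - ⅘ = -8/5)
b = 106/45 (b = 2 + (-1*2)*(-8/5/9) = 2 - (-16)/(5*9) = 2 - 2*(-8/45) = 2 + 16/45 = 106/45 ≈ 2.3556)
z = 4876/45 (z = 46*(106/45) = 4876/45 ≈ 108.36)
z + (-15875 - 1*(-21078)) = 4876/45 + (-15875 - 1*(-21078)) = 4876/45 + (-15875 + 21078) = 4876/45 + 5203 = 239011/45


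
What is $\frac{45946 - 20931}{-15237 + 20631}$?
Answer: $\frac{25015}{5394} \approx 4.6376$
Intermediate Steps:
$\frac{45946 - 20931}{-15237 + 20631} = \frac{25015}{5394}$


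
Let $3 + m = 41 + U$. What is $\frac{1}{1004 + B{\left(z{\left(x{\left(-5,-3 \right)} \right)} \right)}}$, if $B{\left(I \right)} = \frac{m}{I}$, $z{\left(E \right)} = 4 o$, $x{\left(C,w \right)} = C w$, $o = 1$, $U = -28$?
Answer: $\frac{2}{2013} \approx 0.00099354$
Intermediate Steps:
$z{\left(E \right)} = 4$ ($z{\left(E \right)} = 4 \cdot 1 = 4$)
$m = 10$ ($m = -3 + \left(41 - 28\right) = -3 + 13 = 10$)
$B{\left(I \right)} = \frac{10}{I}$
$\frac{1}{1004 + B{\left(z{\left(x{\left(-5,-3 \right)} \right)} \right)}} = \frac{1}{1004 + \frac{10}{4}} = \frac{1}{1004 + 10 \cdot \frac{1}{4}} = \frac{1}{1004 + \frac{5}{2}} = \frac{1}{\frac{2013}{2}} = \frac{2}{2013}$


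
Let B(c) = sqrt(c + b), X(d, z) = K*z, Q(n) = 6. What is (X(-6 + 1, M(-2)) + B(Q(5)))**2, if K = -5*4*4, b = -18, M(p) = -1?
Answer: 6388 + 320*I*sqrt(3) ≈ 6388.0 + 554.26*I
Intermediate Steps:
K = -80 (K = -20*4 = -80)
X(d, z) = -80*z
B(c) = sqrt(-18 + c) (B(c) = sqrt(c - 18) = sqrt(-18 + c))
(X(-6 + 1, M(-2)) + B(Q(5)))**2 = (-80*(-1) + sqrt(-18 + 6))**2 = (80 + sqrt(-12))**2 = (80 + 2*I*sqrt(3))**2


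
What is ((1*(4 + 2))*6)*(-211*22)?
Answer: -167112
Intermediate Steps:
((1*(4 + 2))*6)*(-211*22) = ((1*6)*6)*(-4642) = (6*6)*(-4642) = 36*(-4642) = -167112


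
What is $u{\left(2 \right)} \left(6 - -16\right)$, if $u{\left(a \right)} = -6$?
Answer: $-132$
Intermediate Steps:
$u{\left(2 \right)} \left(6 - -16\right) = - 6 \left(6 - -16\right) = - 6 \left(6 + 16\right) = \left(-6\right) 22 = -132$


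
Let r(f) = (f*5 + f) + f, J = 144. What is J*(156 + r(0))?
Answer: 22464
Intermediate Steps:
r(f) = 7*f (r(f) = (5*f + f) + f = 6*f + f = 7*f)
J*(156 + r(0)) = 144*(156 + 7*0) = 144*(156 + 0) = 144*156 = 22464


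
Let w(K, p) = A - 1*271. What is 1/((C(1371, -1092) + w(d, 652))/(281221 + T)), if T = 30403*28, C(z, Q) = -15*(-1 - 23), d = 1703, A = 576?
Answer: 226501/133 ≈ 1703.0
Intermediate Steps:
w(K, p) = 305 (w(K, p) = 576 - 1*271 = 576 - 271 = 305)
C(z, Q) = 360 (C(z, Q) = -15*(-24) = 360)
T = 851284
1/((C(1371, -1092) + w(d, 652))/(281221 + T)) = 1/((360 + 305)/(281221 + 851284)) = 1/(665/1132505) = 1/(665*(1/1132505)) = 1/(133/226501) = 226501/133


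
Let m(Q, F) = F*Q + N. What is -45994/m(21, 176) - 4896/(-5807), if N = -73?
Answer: -249348950/21038761 ≈ -11.852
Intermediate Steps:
m(Q, F) = -73 + F*Q (m(Q, F) = F*Q - 73 = -73 + F*Q)
-45994/m(21, 176) - 4896/(-5807) = -45994/(-73 + 176*21) - 4896/(-5807) = -45994/(-73 + 3696) - 4896*(-1/5807) = -45994/3623 + 4896/5807 = -249348950/21038761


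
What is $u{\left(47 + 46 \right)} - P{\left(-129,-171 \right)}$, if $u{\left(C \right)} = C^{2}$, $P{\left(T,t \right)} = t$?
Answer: $8820$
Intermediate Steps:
$u{\left(47 + 46 \right)} - P{\left(-129,-171 \right)} = \left(47 + 46\right)^{2} - -171 = 93^{2} + 171 = 8649 + 171 = 8820$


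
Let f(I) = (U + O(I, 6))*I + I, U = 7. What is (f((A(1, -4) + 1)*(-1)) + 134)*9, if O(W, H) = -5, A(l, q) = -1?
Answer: 1206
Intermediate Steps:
f(I) = 3*I (f(I) = (7 - 5)*I + I = 2*I + I = 3*I)
(f((A(1, -4) + 1)*(-1)) + 134)*9 = (3*((-1 + 1)*(-1)) + 134)*9 = (3*(0*(-1)) + 134)*9 = (3*0 + 134)*9 = (0 + 134)*9 = 134*9 = 1206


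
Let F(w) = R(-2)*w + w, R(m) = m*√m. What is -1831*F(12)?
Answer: -21972 + 43944*I*√2 ≈ -21972.0 + 62146.0*I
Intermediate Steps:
R(m) = m^(3/2)
F(w) = w - 2*I*w*√2 (F(w) = (-2)^(3/2)*w + w = (-2*I*√2)*w + w = -2*I*w*√2 + w = w - 2*I*w*√2)
-1831*F(12) = -21972*(1 - 2*I*√2) = -1831*(12 - 24*I*√2) = -21972 + 43944*I*√2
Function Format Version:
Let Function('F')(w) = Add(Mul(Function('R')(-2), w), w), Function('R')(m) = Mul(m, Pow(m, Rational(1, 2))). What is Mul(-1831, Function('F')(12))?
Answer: Add(-21972, Mul(43944, I, Pow(2, Rational(1, 2)))) ≈ Add(-21972., Mul(62146., I))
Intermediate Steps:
Function('R')(m) = Pow(m, Rational(3, 2))
Function('F')(w) = Add(w, Mul(-2, I, w, Pow(2, Rational(1, 2)))) (Function('F')(w) = Add(Mul(Pow(-2, Rational(3, 2)), w), w) = Add(Mul(Mul(-2, I, Pow(2, Rational(1, 2))), w), w) = Add(Mul(-2, I, w, Pow(2, Rational(1, 2))), w) = Add(w, Mul(-2, I, w, Pow(2, Rational(1, 2)))))
Mul(-1831, Function('F')(12)) = Mul(-1831, Mul(12, Add(1, Mul(-2, I, Pow(2, Rational(1, 2)))))) = Mul(-1831, Add(12, Mul(-24, I, Pow(2, Rational(1, 2))))) = Add(-21972, Mul(43944, I, Pow(2, Rational(1, 2))))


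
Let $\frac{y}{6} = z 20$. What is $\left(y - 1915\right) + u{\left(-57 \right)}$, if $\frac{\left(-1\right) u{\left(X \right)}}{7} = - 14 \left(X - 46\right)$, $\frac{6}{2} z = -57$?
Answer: $-14289$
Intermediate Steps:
$z = -19$ ($z = \frac{1}{3} \left(-57\right) = -19$)
$y = -2280$ ($y = 6 \left(\left(-19\right) 20\right) = 6 \left(-380\right) = -2280$)
$u{\left(X \right)} = -4508 + 98 X$ ($u{\left(X \right)} = - 7 \left(- 14 \left(X - 46\right)\right) = - 7 \left(- 14 \left(-46 + X\right)\right) = - 7 \left(644 - 14 X\right) = -4508 + 98 X$)
$\left(y - 1915\right) + u{\left(-57 \right)} = \left(-2280 - 1915\right) + \left(-4508 + 98 \left(-57\right)\right) = -4195 - 10094 = -14289$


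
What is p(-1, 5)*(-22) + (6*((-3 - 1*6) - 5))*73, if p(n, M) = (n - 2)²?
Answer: -6330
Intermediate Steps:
p(n, M) = (-2 + n)²
p(-1, 5)*(-22) + (6*((-3 - 1*6) - 5))*73 = (-2 - 1)²*(-22) + (6*((-3 - 1*6) - 5))*73 = (-3)²*(-22) + (6*((-3 - 6) - 5))*73 = 9*(-22) + (6*(-9 - 5))*73 = -198 + (6*(-14))*73 = -198 - 84*73 = -198 - 6132 = -6330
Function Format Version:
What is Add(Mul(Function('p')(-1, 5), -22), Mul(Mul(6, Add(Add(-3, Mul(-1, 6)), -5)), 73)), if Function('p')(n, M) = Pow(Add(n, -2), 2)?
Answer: -6330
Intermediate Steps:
Function('p')(n, M) = Pow(Add(-2, n), 2)
Add(Mul(Function('p')(-1, 5), -22), Mul(Mul(6, Add(Add(-3, Mul(-1, 6)), -5)), 73)) = Add(Mul(Pow(Add(-2, -1), 2), -22), Mul(Mul(6, Add(Add(-3, Mul(-1, 6)), -5)), 73)) = Add(Mul(Pow(-3, 2), -22), Mul(Mul(6, Add(Add(-3, -6), -5)), 73)) = Add(Mul(9, -22), Mul(Mul(6, Add(-9, -5)), 73)) = Add(-198, Mul(Mul(6, -14), 73)) = Add(-198, Mul(-84, 73)) = Add(-198, -6132) = -6330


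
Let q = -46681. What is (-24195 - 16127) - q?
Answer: 6359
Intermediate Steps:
(-24195 - 16127) - q = (-24195 - 16127) - 1*(-46681) = -40322 + 46681 = 6359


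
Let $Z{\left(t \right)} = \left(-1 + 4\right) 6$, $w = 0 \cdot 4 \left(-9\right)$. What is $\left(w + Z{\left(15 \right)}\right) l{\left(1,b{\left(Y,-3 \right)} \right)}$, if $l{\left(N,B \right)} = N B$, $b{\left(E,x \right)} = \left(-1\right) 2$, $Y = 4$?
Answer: $-36$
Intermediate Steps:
$w = 0$ ($w = 0 \left(-9\right) = 0$)
$b{\left(E,x \right)} = -2$
$l{\left(N,B \right)} = B N$
$Z{\left(t \right)} = 18$ ($Z{\left(t \right)} = 3 \cdot 6 = 18$)
$\left(w + Z{\left(15 \right)}\right) l{\left(1,b{\left(Y,-3 \right)} \right)} = \left(0 + 18\right) \left(\left(-2\right) 1\right) = 18 \left(-2\right) = -36$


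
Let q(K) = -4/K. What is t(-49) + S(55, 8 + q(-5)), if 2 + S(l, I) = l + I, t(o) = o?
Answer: 64/5 ≈ 12.800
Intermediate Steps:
S(l, I) = -2 + I + l (S(l, I) = -2 + (l + I) = -2 + (I + l) = -2 + I + l)
t(-49) + S(55, 8 + q(-5)) = -49 + (-2 + (8 - 4/(-5)) + 55) = -49 + (-2 + (8 - 4*(-1/5)) + 55) = -49 + (-2 + (8 + 4/5) + 55) = -49 + (-2 + 44/5 + 55) = -49 + 309/5 = 64/5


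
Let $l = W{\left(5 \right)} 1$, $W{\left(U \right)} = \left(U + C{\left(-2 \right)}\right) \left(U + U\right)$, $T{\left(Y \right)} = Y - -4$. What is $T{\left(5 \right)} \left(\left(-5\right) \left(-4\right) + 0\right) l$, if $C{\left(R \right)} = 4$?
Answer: $16200$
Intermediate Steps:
$T{\left(Y \right)} = 4 + Y$ ($T{\left(Y \right)} = Y + 4 = 4 + Y$)
$W{\left(U \right)} = 2 U \left(4 + U\right)$ ($W{\left(U \right)} = \left(U + 4\right) \left(U + U\right) = \left(4 + U\right) 2 U = 2 U \left(4 + U\right)$)
$l = 90$ ($l = 2 \cdot 5 \left(4 + 5\right) 1 = 2 \cdot 5 \cdot 9 \cdot 1 = 90 \cdot 1 = 90$)
$T{\left(5 \right)} \left(\left(-5\right) \left(-4\right) + 0\right) l = \left(4 + 5\right) \left(\left(-5\right) \left(-4\right) + 0\right) 90 = 9 \left(20 + 0\right) 90 = 9 \cdot 20 \cdot 90 = 180 \cdot 90 = 16200$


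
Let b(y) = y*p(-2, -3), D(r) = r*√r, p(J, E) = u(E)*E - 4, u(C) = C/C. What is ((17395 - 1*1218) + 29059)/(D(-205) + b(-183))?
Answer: 28973658/5128043 + 4636690*I*√205/5128043 ≈ 5.65 + 12.946*I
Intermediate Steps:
u(C) = 1
p(J, E) = -4 + E (p(J, E) = 1*E - 4 = E - 4 = -4 + E)
D(r) = r^(3/2)
b(y) = -7*y (b(y) = y*(-4 - 3) = y*(-7) = -7*y)
((17395 - 1*1218) + 29059)/(D(-205) + b(-183)) = ((17395 - 1*1218) + 29059)/((-205)^(3/2) - 7*(-183)) = ((17395 - 1218) + 29059)/(-205*I*√205 + 1281) = (16177 + 29059)/(1281 - 205*I*√205) = 45236/(1281 - 205*I*√205)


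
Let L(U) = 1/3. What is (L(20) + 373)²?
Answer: 1254400/9 ≈ 1.3938e+5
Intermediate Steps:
L(U) = ⅓
(L(20) + 373)² = (⅓ + 373)² = (1120/3)² = 1254400/9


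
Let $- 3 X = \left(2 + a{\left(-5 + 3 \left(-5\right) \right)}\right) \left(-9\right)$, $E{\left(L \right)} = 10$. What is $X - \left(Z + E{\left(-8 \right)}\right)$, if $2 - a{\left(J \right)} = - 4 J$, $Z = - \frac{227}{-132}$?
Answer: $- \frac{31643}{132} \approx -239.72$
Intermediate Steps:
$Z = \frac{227}{132}$ ($Z = \left(-227\right) \left(- \frac{1}{132}\right) = \frac{227}{132} \approx 1.7197$)
$a{\left(J \right)} = 2 + 4 J$ ($a{\left(J \right)} = 2 - - 4 J = 2 + 4 J$)
$X = -228$ ($X = - \frac{\left(2 + \left(2 + 4 \left(-5 + 3 \left(-5\right)\right)\right)\right) \left(-9\right)}{3} = - \frac{\left(2 + \left(2 + 4 \left(-5 - 15\right)\right)\right) \left(-9\right)}{3} = - \frac{\left(2 + \left(2 + 4 \left(-20\right)\right)\right) \left(-9\right)}{3} = - \frac{\left(2 + \left(2 - 80\right)\right) \left(-9\right)}{3} = - \frac{\left(2 - 78\right) \left(-9\right)}{3} = - \frac{\left(-76\right) \left(-9\right)}{3} = \left(- \frac{1}{3}\right) 684 = -228$)
$X - \left(Z + E{\left(-8 \right)}\right) = -228 - \left(\frac{227}{132} + 10\right) = -228 - \frac{1547}{132} = - \frac{31643}{132}$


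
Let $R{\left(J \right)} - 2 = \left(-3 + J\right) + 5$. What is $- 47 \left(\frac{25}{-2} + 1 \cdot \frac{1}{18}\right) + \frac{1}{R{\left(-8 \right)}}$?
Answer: $\frac{21047}{36} \approx 584.64$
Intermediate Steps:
$R{\left(J \right)} = 4 + J$ ($R{\left(J \right)} = 2 + \left(\left(-3 + J\right) + 5\right) = 2 + \left(2 + J\right) = 4 + J$)
$- 47 \left(\frac{25}{-2} + 1 \cdot \frac{1}{18}\right) + \frac{1}{R{\left(-8 \right)}} = - 47 \left(\frac{25}{-2} + 1 \cdot \frac{1}{18}\right) + \frac{1}{4 - 8} = - 47 \left(25 \left(- \frac{1}{2}\right) + 1 \cdot \frac{1}{18}\right) + \frac{1}{-4} = - 47 \left(- \frac{25}{2} + \frac{1}{18}\right) - \frac{1}{4} = \left(-47\right) \left(- \frac{112}{9}\right) - \frac{1}{4} = \frac{5264}{9} - \frac{1}{4} = \frac{21047}{36}$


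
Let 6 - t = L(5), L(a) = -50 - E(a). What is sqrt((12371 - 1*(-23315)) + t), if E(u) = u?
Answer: sqrt(35747) ≈ 189.07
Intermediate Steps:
L(a) = -50 - a
t = 61 (t = 6 - (-50 - 1*5) = 6 - (-50 - 5) = 6 - 1*(-55) = 6 + 55 = 61)
sqrt((12371 - 1*(-23315)) + t) = sqrt((12371 - 1*(-23315)) + 61) = sqrt((12371 + 23315) + 61) = sqrt(35686 + 61) = sqrt(35747)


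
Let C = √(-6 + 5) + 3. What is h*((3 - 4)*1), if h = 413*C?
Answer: -1239 - 413*I ≈ -1239.0 - 413.0*I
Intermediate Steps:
C = 3 + I (C = √(-1) + 3 = I + 3 = 3 + I ≈ 3.0 + 1.0*I)
h = 1239 + 413*I (h = 413*(3 + I) = 1239 + 413*I ≈ 1239.0 + 413.0*I)
h*((3 - 4)*1) = (1239 + 413*I)*((3 - 4)*1) = (1239 + 413*I)*(-1*1) = (1239 + 413*I)*(-1) = -1239 - 413*I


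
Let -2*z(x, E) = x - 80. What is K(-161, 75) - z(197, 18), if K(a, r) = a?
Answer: -205/2 ≈ -102.50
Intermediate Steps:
z(x, E) = 40 - x/2 (z(x, E) = -(x - 80)/2 = -(-80 + x)/2 = 40 - x/2)
K(-161, 75) - z(197, 18) = -161 - (40 - ½*197) = -161 - (40 - 197/2) = -161 - 1*(-117/2) = -161 + 117/2 = -205/2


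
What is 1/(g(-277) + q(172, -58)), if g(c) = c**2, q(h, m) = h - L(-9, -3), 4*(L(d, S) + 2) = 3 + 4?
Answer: 4/307605 ≈ 1.3004e-5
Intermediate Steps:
L(d, S) = -1/4 (L(d, S) = -2 + (3 + 4)/4 = -2 + (1/4)*7 = -2 + 7/4 = -1/4)
q(h, m) = 1/4 + h (q(h, m) = h - 1*(-1/4) = h + 1/4 = 1/4 + h)
1/(g(-277) + q(172, -58)) = 1/((-277)**2 + (1/4 + 172)) = 1/(76729 + 689/4) = 1/(307605/4) = 4/307605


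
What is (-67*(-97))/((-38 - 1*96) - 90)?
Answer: -6499/224 ≈ -29.013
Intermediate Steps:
(-67*(-97))/((-38 - 1*96) - 90) = 6499/((-38 - 96) - 90) = 6499/(-134 - 90) = 6499/(-224) = 6499*(-1/224) = -6499/224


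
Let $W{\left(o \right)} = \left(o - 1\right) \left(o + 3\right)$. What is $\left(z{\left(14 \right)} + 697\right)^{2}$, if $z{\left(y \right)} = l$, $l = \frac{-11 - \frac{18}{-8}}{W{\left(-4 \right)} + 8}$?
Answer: $\frac{1311091681}{2704} \approx 4.8487 \cdot 10^{5}$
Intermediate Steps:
$W{\left(o \right)} = \left(-1 + o\right) \left(3 + o\right)$
$l = - \frac{35}{52}$ ($l = \frac{-11 - \frac{18}{-8}}{\left(-3 + \left(-4\right)^{2} + 2 \left(-4\right)\right) + 8} = \frac{-11 - - \frac{9}{4}}{\left(-3 + 16 - 8\right) + 8} = \frac{-11 + \frac{9}{4}}{5 + 8} = - \frac{35}{4 \cdot 13} = \left(- \frac{35}{4}\right) \frac{1}{13} = - \frac{35}{52} \approx -0.67308$)
$z{\left(y \right)} = - \frac{35}{52}$
$\left(z{\left(14 \right)} + 697\right)^{2} = \left(- \frac{35}{52} + 697\right)^{2} = \left(\frac{36209}{52}\right)^{2} = \frac{1311091681}{2704}$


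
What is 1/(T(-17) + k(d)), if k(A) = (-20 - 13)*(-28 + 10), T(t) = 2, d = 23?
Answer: 1/596 ≈ 0.0016779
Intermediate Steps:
k(A) = 594 (k(A) = -33*(-18) = 594)
1/(T(-17) + k(d)) = 1/(2 + 594) = 1/596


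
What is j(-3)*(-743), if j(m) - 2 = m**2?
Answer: -8173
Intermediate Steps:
j(m) = 2 + m**2
j(-3)*(-743) = (2 + (-3)**2)*(-743) = (2 + 9)*(-743) = 11*(-743) = -8173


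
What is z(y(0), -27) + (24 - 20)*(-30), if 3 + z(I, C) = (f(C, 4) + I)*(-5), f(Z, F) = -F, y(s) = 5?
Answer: -128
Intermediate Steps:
z(I, C) = 17 - 5*I (z(I, C) = -3 + (-1*4 + I)*(-5) = -3 + (-4 + I)*(-5) = -3 + (20 - 5*I) = 17 - 5*I)
z(y(0), -27) + (24 - 20)*(-30) = (17 - 5*5) + (24 - 20)*(-30) = (17 - 25) + 4*(-30) = -8 - 120 = -128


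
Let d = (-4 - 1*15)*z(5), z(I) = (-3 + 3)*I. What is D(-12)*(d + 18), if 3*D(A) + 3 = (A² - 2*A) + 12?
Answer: 1062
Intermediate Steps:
z(I) = 0 (z(I) = 0*I = 0)
D(A) = 3 - 2*A/3 + A²/3 (D(A) = -1 + ((A² - 2*A) + 12)/3 = -1 + (12 + A² - 2*A)/3 = -1 + (4 - 2*A/3 + A²/3) = 3 - 2*A/3 + A²/3)
d = 0 (d = (-4 - 1*15)*0 = (-4 - 15)*0 = -19*0 = 0)
D(-12)*(d + 18) = (3 - ⅔*(-12) + (⅓)*(-12)²)*(0 + 18) = (3 + 8 + (⅓)*144)*18 = (3 + 8 + 48)*18 = 59*18 = 1062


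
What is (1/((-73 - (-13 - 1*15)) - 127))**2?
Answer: 1/29584 ≈ 3.3802e-5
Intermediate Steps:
(1/((-73 - (-13 - 1*15)) - 127))**2 = (1/((-73 - (-13 - 15)) - 127))**2 = (1/((-73 - 1*(-28)) - 127))**2 = (1/((-73 + 28) - 127))**2 = (1/(-45 - 127))**2 = (1/(-172))**2 = (-1/172)**2 = 1/29584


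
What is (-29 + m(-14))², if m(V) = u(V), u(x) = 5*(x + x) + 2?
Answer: 27889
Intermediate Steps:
u(x) = 2 + 10*x (u(x) = 5*(2*x) + 2 = 10*x + 2 = 2 + 10*x)
m(V) = 2 + 10*V
(-29 + m(-14))² = (-29 + (2 + 10*(-14)))² = (-29 + (2 - 140))² = (-29 - 138)² = (-167)² = 27889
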